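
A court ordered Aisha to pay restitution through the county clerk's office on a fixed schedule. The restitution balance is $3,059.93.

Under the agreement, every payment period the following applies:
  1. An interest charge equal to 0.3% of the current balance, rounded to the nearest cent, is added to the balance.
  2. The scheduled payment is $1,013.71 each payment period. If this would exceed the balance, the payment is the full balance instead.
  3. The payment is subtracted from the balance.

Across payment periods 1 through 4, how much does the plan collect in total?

Payment period 1: opening $3,059.93; interest $9.18 → $3,069.11; payment $1,013.71; balance $2,055.40
Payment period 2: opening $2,055.40; interest $6.17 → $2,061.57; payment $1,013.71; balance $1,047.86
Payment period 3: opening $1,047.86; interest $3.14 → $1,051.00; payment $1,013.71; balance $37.29
Payment period 4: opening $37.29; interest $0.11 → $37.40; payment $37.40; balance $0.00
Total paid: $3,078.53

$3,078.53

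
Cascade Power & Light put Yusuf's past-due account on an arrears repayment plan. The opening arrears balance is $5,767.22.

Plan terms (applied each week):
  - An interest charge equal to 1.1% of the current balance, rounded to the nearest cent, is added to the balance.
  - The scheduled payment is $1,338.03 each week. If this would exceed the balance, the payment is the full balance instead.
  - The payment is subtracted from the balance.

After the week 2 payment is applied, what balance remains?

$3,204.02

# | Opening | Interest | Payment | End bal
1 | $5,767.22 | $63.44 | $1,338.03 | $4,492.63
2 | $4,492.63 | $49.42 | $1,338.03 | $3,204.02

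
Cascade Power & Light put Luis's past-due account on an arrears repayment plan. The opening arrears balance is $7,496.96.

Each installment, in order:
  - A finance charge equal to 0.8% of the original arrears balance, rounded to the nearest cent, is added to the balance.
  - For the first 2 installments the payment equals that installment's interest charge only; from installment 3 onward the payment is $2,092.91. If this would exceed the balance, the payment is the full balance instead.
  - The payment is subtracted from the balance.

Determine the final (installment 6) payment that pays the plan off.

Installment 1: opening $7,496.96; interest $59.98 → $7,556.94; payment $59.98; balance $7,496.96
Installment 2: opening $7,496.96; interest $59.98 → $7,556.94; payment $59.98; balance $7,496.96
Installment 3: opening $7,496.96; interest $59.98 → $7,556.94; payment $2,092.91; balance $5,464.03
Installment 4: opening $5,464.03; interest $59.98 → $5,524.01; payment $2,092.91; balance $3,431.10
Installment 5: opening $3,431.10; interest $59.98 → $3,491.08; payment $2,092.91; balance $1,398.17
Installment 6: opening $1,398.17; interest $59.98 → $1,458.15; payment $1,458.15; balance $0.00

$1,458.15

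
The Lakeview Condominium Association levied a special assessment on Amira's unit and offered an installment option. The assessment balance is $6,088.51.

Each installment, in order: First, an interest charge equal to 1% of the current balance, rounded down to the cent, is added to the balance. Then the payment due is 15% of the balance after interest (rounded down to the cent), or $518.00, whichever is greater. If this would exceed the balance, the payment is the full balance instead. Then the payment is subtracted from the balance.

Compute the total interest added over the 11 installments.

$324.45

Installment 1: $6,088.51 +$60.88 interest = $6,149.39; pay $922.40 → $5,226.99
Installment 2: $5,226.99 +$52.26 interest = $5,279.25; pay $791.88 → $4,487.37
Installment 3: $4,487.37 +$44.87 interest = $4,532.24; pay $679.83 → $3,852.41
Installment 4: $3,852.41 +$38.52 interest = $3,890.93; pay $583.63 → $3,307.30
Installment 5: $3,307.30 +$33.07 interest = $3,340.37; pay $518.00 → $2,822.37
Installment 6: $2,822.37 +$28.22 interest = $2,850.59; pay $518.00 → $2,332.59
Installment 7: $2,332.59 +$23.32 interest = $2,355.91; pay $518.00 → $1,837.91
Installment 8: $1,837.91 +$18.37 interest = $1,856.28; pay $518.00 → $1,338.28
Installment 9: $1,338.28 +$13.38 interest = $1,351.66; pay $518.00 → $833.66
Installment 10: $833.66 +$8.33 interest = $841.99; pay $518.00 → $323.99
Installment 11: $323.99 +$3.23 interest = $327.22; pay $327.22 → $0.00
Total interest: $60.88 + $52.26 + $44.87 + $38.52 + $33.07 + $28.22 + $23.32 + $18.37 + $13.38 + $8.33 + $3.23 = $324.45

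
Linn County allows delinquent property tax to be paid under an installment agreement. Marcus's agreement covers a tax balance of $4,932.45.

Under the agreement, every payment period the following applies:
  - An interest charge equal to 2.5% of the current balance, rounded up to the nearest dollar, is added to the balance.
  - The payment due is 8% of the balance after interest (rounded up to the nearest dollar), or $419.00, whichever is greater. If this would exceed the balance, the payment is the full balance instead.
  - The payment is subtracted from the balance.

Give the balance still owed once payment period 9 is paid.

$1,993.45

Payment period 1: $4,932.45 +$124.00 interest = $5,056.45; pay $419.00 → $4,637.45
Payment period 2: $4,637.45 +$116.00 interest = $4,753.45; pay $419.00 → $4,334.45
Payment period 3: $4,334.45 +$109.00 interest = $4,443.45; pay $419.00 → $4,024.45
Payment period 4: $4,024.45 +$101.00 interest = $4,125.45; pay $419.00 → $3,706.45
Payment period 5: $3,706.45 +$93.00 interest = $3,799.45; pay $419.00 → $3,380.45
Payment period 6: $3,380.45 +$85.00 interest = $3,465.45; pay $419.00 → $3,046.45
Payment period 7: $3,046.45 +$77.00 interest = $3,123.45; pay $419.00 → $2,704.45
Payment period 8: $2,704.45 +$68.00 interest = $2,772.45; pay $419.00 → $2,353.45
Payment period 9: $2,353.45 +$59.00 interest = $2,412.45; pay $419.00 → $1,993.45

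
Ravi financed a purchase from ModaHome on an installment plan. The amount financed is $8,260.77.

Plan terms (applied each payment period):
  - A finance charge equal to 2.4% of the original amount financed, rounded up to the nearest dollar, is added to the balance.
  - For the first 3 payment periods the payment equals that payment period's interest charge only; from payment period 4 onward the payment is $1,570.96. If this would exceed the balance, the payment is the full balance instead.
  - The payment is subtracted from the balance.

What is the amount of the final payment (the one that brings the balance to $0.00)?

$228.01

Payment period 1: $8,260.77 +$199.00 interest = $8,459.77; pay $199.00 → $8,260.77
Payment period 2: $8,260.77 +$199.00 interest = $8,459.77; pay $199.00 → $8,260.77
Payment period 3: $8,260.77 +$199.00 interest = $8,459.77; pay $199.00 → $8,260.77
Payment period 4: $8,260.77 +$199.00 interest = $8,459.77; pay $1,570.96 → $6,888.81
Payment period 5: $6,888.81 +$199.00 interest = $7,087.81; pay $1,570.96 → $5,516.85
Payment period 6: $5,516.85 +$199.00 interest = $5,715.85; pay $1,570.96 → $4,144.89
Payment period 7: $4,144.89 +$199.00 interest = $4,343.89; pay $1,570.96 → $2,772.93
Payment period 8: $2,772.93 +$199.00 interest = $2,971.93; pay $1,570.96 → $1,400.97
Payment period 9: $1,400.97 +$199.00 interest = $1,599.97; pay $1,570.96 → $29.01
Payment period 10: $29.01 +$199.00 interest = $228.01; pay $228.01 → $0.00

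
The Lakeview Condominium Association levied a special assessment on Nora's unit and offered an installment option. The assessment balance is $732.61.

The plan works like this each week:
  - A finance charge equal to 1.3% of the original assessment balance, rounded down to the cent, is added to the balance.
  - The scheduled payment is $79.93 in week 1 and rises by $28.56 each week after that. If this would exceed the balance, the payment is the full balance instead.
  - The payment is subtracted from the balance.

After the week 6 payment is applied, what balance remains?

Week 1: $732.61 +$9.52 interest = $742.13; pay $79.93 → $662.20
Week 2: $662.20 +$9.52 interest = $671.72; pay $108.49 → $563.23
Week 3: $563.23 +$9.52 interest = $572.75; pay $137.05 → $435.70
Week 4: $435.70 +$9.52 interest = $445.22; pay $165.61 → $279.61
Week 5: $279.61 +$9.52 interest = $289.13; pay $194.17 → $94.96
Week 6: $94.96 +$9.52 interest = $104.48; pay $104.48 → $0.00

$0.00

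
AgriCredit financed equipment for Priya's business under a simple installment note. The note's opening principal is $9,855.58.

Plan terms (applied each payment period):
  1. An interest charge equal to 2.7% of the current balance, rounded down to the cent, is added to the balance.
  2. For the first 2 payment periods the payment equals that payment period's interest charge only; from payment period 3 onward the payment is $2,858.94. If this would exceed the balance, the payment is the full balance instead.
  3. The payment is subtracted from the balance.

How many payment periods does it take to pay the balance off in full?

Payment period 1: $9,855.58 +$266.10 interest = $10,121.68; pay $266.10 → $9,855.58
Payment period 2: $9,855.58 +$266.10 interest = $10,121.68; pay $266.10 → $9,855.58
Payment period 3: $9,855.58 +$266.10 interest = $10,121.68; pay $2,858.94 → $7,262.74
Payment period 4: $7,262.74 +$196.09 interest = $7,458.83; pay $2,858.94 → $4,599.89
Payment period 5: $4,599.89 +$124.19 interest = $4,724.08; pay $2,858.94 → $1,865.14
Payment period 6: $1,865.14 +$50.35 interest = $1,915.49; pay $1,915.49 → $0.00
Balance reaches $0.00 in payment period 6.

6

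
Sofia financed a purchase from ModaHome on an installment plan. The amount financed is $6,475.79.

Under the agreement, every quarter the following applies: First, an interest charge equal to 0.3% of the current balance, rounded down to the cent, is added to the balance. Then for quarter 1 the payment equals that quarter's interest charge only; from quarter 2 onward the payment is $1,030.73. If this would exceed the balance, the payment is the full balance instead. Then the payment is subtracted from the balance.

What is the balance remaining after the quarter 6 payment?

# | Opening | Interest | Payment | End bal
1 | $6,475.79 | $19.42 | $19.42 | $6,475.79
2 | $6,475.79 | $19.42 | $1,030.73 | $5,464.48
3 | $5,464.48 | $16.39 | $1,030.73 | $4,450.14
4 | $4,450.14 | $13.35 | $1,030.73 | $3,432.76
5 | $3,432.76 | $10.29 | $1,030.73 | $2,412.32
6 | $2,412.32 | $7.23 | $1,030.73 | $1,388.82

$1,388.82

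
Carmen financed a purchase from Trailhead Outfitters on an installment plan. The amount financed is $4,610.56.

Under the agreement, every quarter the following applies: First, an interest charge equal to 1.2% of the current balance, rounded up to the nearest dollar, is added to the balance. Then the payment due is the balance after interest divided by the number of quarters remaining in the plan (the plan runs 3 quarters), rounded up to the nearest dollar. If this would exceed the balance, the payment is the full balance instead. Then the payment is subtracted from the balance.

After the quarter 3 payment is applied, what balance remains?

Quarter 1: opening $4,610.56; interest $56.00 → $4,666.56; payment $1,556.00; balance $3,110.56
Quarter 2: opening $3,110.56; interest $38.00 → $3,148.56; payment $1,575.00; balance $1,573.56
Quarter 3: opening $1,573.56; interest $19.00 → $1,592.56; payment $1,592.56; balance $0.00

$0.00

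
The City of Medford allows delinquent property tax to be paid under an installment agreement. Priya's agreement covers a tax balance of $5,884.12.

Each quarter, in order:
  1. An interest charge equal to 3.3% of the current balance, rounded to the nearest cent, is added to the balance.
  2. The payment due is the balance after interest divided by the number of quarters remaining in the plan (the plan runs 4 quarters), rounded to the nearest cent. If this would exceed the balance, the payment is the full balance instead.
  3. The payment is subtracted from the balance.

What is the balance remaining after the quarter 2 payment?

$3,139.44

Quarter 1: opening $5,884.12; interest $194.18 → $6,078.30; payment $1,519.58; balance $4,558.72
Quarter 2: opening $4,558.72; interest $150.44 → $4,709.16; payment $1,569.72; balance $3,139.44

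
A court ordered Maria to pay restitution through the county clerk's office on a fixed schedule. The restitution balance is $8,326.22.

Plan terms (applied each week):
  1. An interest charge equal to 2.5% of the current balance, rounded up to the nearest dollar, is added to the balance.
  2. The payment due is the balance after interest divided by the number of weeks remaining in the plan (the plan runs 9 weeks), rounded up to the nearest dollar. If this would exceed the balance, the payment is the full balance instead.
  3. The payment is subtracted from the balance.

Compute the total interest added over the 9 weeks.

$1,118.00

Week 1: $8,326.22 +$209.00 interest = $8,535.22; pay $949.00 → $7,586.22
Week 2: $7,586.22 +$190.00 interest = $7,776.22; pay $973.00 → $6,803.22
Week 3: $6,803.22 +$171.00 interest = $6,974.22; pay $997.00 → $5,977.22
Week 4: $5,977.22 +$150.00 interest = $6,127.22; pay $1,022.00 → $5,105.22
Week 5: $5,105.22 +$128.00 interest = $5,233.22; pay $1,047.00 → $4,186.22
Week 6: $4,186.22 +$105.00 interest = $4,291.22; pay $1,073.00 → $3,218.22
Week 7: $3,218.22 +$81.00 interest = $3,299.22; pay $1,100.00 → $2,199.22
Week 8: $2,199.22 +$55.00 interest = $2,254.22; pay $1,128.00 → $1,126.22
Week 9: $1,126.22 +$29.00 interest = $1,155.22; pay $1,155.22 → $0.00
Total interest: $209.00 + $190.00 + $171.00 + $150.00 + $128.00 + $105.00 + $81.00 + $55.00 + $29.00 = $1,118.00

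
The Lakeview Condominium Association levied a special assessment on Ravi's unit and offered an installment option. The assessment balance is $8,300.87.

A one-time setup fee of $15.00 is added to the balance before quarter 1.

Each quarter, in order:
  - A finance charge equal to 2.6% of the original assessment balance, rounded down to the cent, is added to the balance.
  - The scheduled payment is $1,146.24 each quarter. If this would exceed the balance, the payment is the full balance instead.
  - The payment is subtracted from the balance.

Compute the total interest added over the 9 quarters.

Quarter 1: opening $8,315.87; interest $215.82 → $8,531.69; payment $1,146.24; balance $7,385.45
Quarter 2: opening $7,385.45; interest $215.82 → $7,601.27; payment $1,146.24; balance $6,455.03
Quarter 3: opening $6,455.03; interest $215.82 → $6,670.85; payment $1,146.24; balance $5,524.61
Quarter 4: opening $5,524.61; interest $215.82 → $5,740.43; payment $1,146.24; balance $4,594.19
Quarter 5: opening $4,594.19; interest $215.82 → $4,810.01; payment $1,146.24; balance $3,663.77
Quarter 6: opening $3,663.77; interest $215.82 → $3,879.59; payment $1,146.24; balance $2,733.35
Quarter 7: opening $2,733.35; interest $215.82 → $2,949.17; payment $1,146.24; balance $1,802.93
Quarter 8: opening $1,802.93; interest $215.82 → $2,018.75; payment $1,146.24; balance $872.51
Quarter 9: opening $872.51; interest $215.82 → $1,088.33; payment $1,088.33; balance $0.00
Total interest: $215.82 + $215.82 + $215.82 + $215.82 + $215.82 + $215.82 + $215.82 + $215.82 + $215.82 = $1,942.38

$1,942.38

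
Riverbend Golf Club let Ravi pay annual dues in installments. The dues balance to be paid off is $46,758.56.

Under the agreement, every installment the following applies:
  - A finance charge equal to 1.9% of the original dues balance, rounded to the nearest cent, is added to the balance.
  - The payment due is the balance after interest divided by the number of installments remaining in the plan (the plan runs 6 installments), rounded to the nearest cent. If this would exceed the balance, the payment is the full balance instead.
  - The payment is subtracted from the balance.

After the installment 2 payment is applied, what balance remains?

Installment 1: opening $46,758.56; interest $888.41 → $47,646.97; payment $7,941.16; balance $39,705.81
Installment 2: opening $39,705.81; interest $888.41 → $40,594.22; payment $8,118.84; balance $32,475.38

$32,475.38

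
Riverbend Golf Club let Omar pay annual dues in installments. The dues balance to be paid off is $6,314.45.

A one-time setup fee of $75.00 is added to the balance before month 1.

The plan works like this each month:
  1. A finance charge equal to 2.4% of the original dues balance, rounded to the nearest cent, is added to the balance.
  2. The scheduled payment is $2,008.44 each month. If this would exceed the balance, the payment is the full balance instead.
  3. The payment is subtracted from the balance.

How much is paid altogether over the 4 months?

Month 1: opening $6,389.45; interest $151.55 → $6,541.00; payment $2,008.44; balance $4,532.56
Month 2: opening $4,532.56; interest $151.55 → $4,684.11; payment $2,008.44; balance $2,675.67
Month 3: opening $2,675.67; interest $151.55 → $2,827.22; payment $2,008.44; balance $818.78
Month 4: opening $818.78; interest $151.55 → $970.33; payment $970.33; balance $0.00
Total paid: $6,995.65

$6,995.65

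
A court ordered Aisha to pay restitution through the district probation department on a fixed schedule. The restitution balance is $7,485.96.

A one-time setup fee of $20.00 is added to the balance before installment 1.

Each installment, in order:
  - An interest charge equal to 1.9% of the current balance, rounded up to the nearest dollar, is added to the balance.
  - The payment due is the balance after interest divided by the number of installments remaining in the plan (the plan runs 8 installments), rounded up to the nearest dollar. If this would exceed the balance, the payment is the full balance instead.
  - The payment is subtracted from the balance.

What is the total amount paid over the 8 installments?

Installment 1: opening $7,505.96; interest $143.00 → $7,648.96; payment $957.00; balance $6,691.96
Installment 2: opening $6,691.96; interest $128.00 → $6,819.96; payment $975.00; balance $5,844.96
Installment 3: opening $5,844.96; interest $112.00 → $5,956.96; payment $993.00; balance $4,963.96
Installment 4: opening $4,963.96; interest $95.00 → $5,058.96; payment $1,012.00; balance $4,046.96
Installment 5: opening $4,046.96; interest $77.00 → $4,123.96; payment $1,031.00; balance $3,092.96
Installment 6: opening $3,092.96; interest $59.00 → $3,151.96; payment $1,051.00; balance $2,100.96
Installment 7: opening $2,100.96; interest $40.00 → $2,140.96; payment $1,071.00; balance $1,069.96
Installment 8: opening $1,069.96; interest $21.00 → $1,090.96; payment $1,090.96; balance $0.00
Total paid: $8,180.96

$8,180.96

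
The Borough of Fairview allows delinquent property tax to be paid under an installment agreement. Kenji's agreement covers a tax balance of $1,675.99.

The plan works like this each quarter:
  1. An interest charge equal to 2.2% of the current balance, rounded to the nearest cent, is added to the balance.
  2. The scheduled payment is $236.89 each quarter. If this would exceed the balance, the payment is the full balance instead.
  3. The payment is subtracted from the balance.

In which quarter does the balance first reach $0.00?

Quarter 1: $1,675.99 +$36.87 interest = $1,712.86; pay $236.89 → $1,475.97
Quarter 2: $1,475.97 +$32.47 interest = $1,508.44; pay $236.89 → $1,271.55
Quarter 3: $1,271.55 +$27.97 interest = $1,299.52; pay $236.89 → $1,062.63
Quarter 4: $1,062.63 +$23.38 interest = $1,086.01; pay $236.89 → $849.12
Quarter 5: $849.12 +$18.68 interest = $867.80; pay $236.89 → $630.91
Quarter 6: $630.91 +$13.88 interest = $644.79; pay $236.89 → $407.90
Quarter 7: $407.90 +$8.97 interest = $416.87; pay $236.89 → $179.98
Quarter 8: $179.98 +$3.96 interest = $183.94; pay $183.94 → $0.00
Balance reaches $0.00 in quarter 8.

8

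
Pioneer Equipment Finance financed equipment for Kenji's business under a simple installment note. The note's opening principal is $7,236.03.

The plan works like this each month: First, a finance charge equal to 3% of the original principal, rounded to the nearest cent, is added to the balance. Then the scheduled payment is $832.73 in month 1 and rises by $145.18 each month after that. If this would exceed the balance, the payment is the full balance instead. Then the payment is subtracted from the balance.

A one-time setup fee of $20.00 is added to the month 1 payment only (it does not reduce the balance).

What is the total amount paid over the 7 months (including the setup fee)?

Month 1: $7,236.03 +$217.08 interest = $7,453.11; pay $832.73 (+ $20.00 fee) → $6,620.38
Month 2: $6,620.38 +$217.08 interest = $6,837.46; pay $977.91 → $5,859.55
Month 3: $5,859.55 +$217.08 interest = $6,076.63; pay $1,123.09 → $4,953.54
Month 4: $4,953.54 +$217.08 interest = $5,170.62; pay $1,268.27 → $3,902.35
Month 5: $3,902.35 +$217.08 interest = $4,119.43; pay $1,413.45 → $2,705.98
Month 6: $2,705.98 +$217.08 interest = $2,923.06; pay $1,558.63 → $1,364.43
Month 7: $1,364.43 +$217.08 interest = $1,581.51; pay $1,581.51 → $0.00
Total paid: $8,775.59

$8,775.59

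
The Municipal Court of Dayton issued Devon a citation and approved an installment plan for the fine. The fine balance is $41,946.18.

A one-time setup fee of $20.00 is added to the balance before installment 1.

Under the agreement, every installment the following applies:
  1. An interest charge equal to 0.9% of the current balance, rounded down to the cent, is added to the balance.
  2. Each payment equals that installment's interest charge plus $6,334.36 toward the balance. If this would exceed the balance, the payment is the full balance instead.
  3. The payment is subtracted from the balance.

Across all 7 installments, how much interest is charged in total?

Installment 1: opening $41,966.18; interest $377.69 → $42,343.87; payment $6,712.05; balance $35,631.82
Installment 2: opening $35,631.82; interest $320.68 → $35,952.50; payment $6,655.04; balance $29,297.46
Installment 3: opening $29,297.46; interest $263.67 → $29,561.13; payment $6,598.03; balance $22,963.10
Installment 4: opening $22,963.10; interest $206.66 → $23,169.76; payment $6,541.02; balance $16,628.74
Installment 5: opening $16,628.74; interest $149.65 → $16,778.39; payment $6,484.01; balance $10,294.38
Installment 6: opening $10,294.38; interest $92.64 → $10,387.02; payment $6,427.00; balance $3,960.02
Installment 7: opening $3,960.02; interest $35.64 → $3,995.66; payment $3,995.66; balance $0.00
Total interest: $377.69 + $320.68 + $263.67 + $206.66 + $149.65 + $92.64 + $35.64 = $1,446.63

$1,446.63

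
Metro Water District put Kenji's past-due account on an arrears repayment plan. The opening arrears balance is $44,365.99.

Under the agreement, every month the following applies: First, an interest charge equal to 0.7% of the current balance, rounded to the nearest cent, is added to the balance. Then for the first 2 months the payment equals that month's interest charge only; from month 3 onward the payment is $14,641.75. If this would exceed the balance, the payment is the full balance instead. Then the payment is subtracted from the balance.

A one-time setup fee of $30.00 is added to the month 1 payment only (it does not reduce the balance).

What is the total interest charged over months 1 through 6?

$1,258.64

Month 1: $44,365.99 +$310.56 interest = $44,676.55; pay $310.56 (+ $30.00 fee) → $44,365.99
Month 2: $44,365.99 +$310.56 interest = $44,676.55; pay $310.56 → $44,365.99
Month 3: $44,365.99 +$310.56 interest = $44,676.55; pay $14,641.75 → $30,034.80
Month 4: $30,034.80 +$210.24 interest = $30,245.04; pay $14,641.75 → $15,603.29
Month 5: $15,603.29 +$109.22 interest = $15,712.51; pay $14,641.75 → $1,070.76
Month 6: $1,070.76 +$7.50 interest = $1,078.26; pay $1,078.26 → $0.00
Total interest: $310.56 + $310.56 + $310.56 + $210.24 + $109.22 + $7.50 = $1,258.64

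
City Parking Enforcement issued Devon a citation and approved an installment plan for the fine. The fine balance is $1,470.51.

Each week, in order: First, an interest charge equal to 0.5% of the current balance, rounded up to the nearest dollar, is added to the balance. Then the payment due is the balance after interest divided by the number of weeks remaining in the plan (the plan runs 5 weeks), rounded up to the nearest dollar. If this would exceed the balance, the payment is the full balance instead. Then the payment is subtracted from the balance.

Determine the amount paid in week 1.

$296.00

Week 1: opening $1,470.51; interest $8.00 → $1,478.51; payment $296.00; balance $1,182.51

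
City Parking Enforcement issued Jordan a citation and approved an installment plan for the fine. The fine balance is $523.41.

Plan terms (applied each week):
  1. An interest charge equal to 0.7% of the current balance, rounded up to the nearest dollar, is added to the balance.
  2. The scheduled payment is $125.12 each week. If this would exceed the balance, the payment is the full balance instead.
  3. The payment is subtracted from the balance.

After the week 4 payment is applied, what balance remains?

# | Opening | Interest | Payment | End bal
1 | $523.41 | $4.00 | $125.12 | $402.29
2 | $402.29 | $3.00 | $125.12 | $280.17
3 | $280.17 | $2.00 | $125.12 | $157.05
4 | $157.05 | $2.00 | $125.12 | $33.93

$33.93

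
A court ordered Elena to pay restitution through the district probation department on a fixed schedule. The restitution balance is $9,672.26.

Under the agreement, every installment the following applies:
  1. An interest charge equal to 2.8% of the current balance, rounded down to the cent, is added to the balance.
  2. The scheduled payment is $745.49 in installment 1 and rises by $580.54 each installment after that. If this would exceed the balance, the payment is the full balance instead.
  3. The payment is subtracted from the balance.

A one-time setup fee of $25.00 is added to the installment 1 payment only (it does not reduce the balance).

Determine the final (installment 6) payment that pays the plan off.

Installment 1: opening $9,672.26; interest $270.82 → $9,943.08; payment $745.49 (+ $25.00 fee); balance $9,197.59
Installment 2: opening $9,197.59; interest $257.53 → $9,455.12; payment $1,326.03; balance $8,129.09
Installment 3: opening $8,129.09; interest $227.61 → $8,356.70; payment $1,906.57; balance $6,450.13
Installment 4: opening $6,450.13; interest $180.60 → $6,630.73; payment $2,487.11; balance $4,143.62
Installment 5: opening $4,143.62; interest $116.02 → $4,259.64; payment $3,067.65; balance $1,191.99
Installment 6: opening $1,191.99; interest $33.37 → $1,225.36; payment $1,225.36; balance $0.00

$1,225.36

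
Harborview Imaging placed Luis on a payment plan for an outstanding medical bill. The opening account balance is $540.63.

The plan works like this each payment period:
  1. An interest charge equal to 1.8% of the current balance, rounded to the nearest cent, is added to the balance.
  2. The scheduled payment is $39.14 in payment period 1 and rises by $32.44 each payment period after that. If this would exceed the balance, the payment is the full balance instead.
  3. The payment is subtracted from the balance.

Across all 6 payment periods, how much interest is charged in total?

Payment period 1: opening $540.63; interest $9.73 → $550.36; payment $39.14; balance $511.22
Payment period 2: opening $511.22; interest $9.20 → $520.42; payment $71.58; balance $448.84
Payment period 3: opening $448.84; interest $8.08 → $456.92; payment $104.02; balance $352.90
Payment period 4: opening $352.90; interest $6.35 → $359.25; payment $136.46; balance $222.79
Payment period 5: opening $222.79; interest $4.01 → $226.80; payment $168.90; balance $57.90
Payment period 6: opening $57.90; interest $1.04 → $58.94; payment $58.94; balance $0.00
Total interest: $9.73 + $9.20 + $8.08 + $6.35 + $4.01 + $1.04 = $38.41

$38.41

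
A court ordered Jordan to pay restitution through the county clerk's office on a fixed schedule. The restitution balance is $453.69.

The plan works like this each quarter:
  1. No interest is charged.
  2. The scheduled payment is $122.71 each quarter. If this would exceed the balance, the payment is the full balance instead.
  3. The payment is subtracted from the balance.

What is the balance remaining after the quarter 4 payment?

Quarter 1: opening $453.69; payment $122.71; balance $330.98
Quarter 2: opening $330.98; payment $122.71; balance $208.27
Quarter 3: opening $208.27; payment $122.71; balance $85.56
Quarter 4: opening $85.56; payment $85.56; balance $0.00

$0.00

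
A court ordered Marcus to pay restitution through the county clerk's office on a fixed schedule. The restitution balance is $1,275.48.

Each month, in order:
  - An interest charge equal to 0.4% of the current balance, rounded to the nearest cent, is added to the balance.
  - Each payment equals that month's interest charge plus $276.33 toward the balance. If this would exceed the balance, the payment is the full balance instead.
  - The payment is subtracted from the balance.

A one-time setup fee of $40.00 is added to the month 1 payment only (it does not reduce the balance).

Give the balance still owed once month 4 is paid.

$170.16

Month 1: $1,275.48 +$5.10 interest = $1,280.58; pay $281.43 (+ $40.00 fee) → $999.15
Month 2: $999.15 +$4.00 interest = $1,003.15; pay $280.33 → $722.82
Month 3: $722.82 +$2.89 interest = $725.71; pay $279.22 → $446.49
Month 4: $446.49 +$1.79 interest = $448.28; pay $278.12 → $170.16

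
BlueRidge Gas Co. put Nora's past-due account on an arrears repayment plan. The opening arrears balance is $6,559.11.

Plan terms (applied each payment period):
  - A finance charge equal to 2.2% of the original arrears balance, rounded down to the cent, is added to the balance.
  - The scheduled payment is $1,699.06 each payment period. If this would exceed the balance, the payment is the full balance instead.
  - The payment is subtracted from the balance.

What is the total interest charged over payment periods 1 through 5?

$721.50

Payment period 1: opening $6,559.11; interest $144.30 → $6,703.41; payment $1,699.06; balance $5,004.35
Payment period 2: opening $5,004.35; interest $144.30 → $5,148.65; payment $1,699.06; balance $3,449.59
Payment period 3: opening $3,449.59; interest $144.30 → $3,593.89; payment $1,699.06; balance $1,894.83
Payment period 4: opening $1,894.83; interest $144.30 → $2,039.13; payment $1,699.06; balance $340.07
Payment period 5: opening $340.07; interest $144.30 → $484.37; payment $484.37; balance $0.00
Total interest: $144.30 + $144.30 + $144.30 + $144.30 + $144.30 = $721.50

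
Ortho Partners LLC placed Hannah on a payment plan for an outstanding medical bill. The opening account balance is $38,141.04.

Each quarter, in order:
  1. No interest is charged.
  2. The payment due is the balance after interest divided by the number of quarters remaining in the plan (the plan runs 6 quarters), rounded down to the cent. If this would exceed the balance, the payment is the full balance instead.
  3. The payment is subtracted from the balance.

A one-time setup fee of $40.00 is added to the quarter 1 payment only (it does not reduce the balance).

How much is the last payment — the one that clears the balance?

$6,356.84

Quarter 1: $38,141.04 − $6,356.84 (+ $40.00 fee) → $31,784.20
Quarter 2: $31,784.20 − $6,356.84 → $25,427.36
Quarter 3: $25,427.36 − $6,356.84 → $19,070.52
Quarter 4: $19,070.52 − $6,356.84 → $12,713.68
Quarter 5: $12,713.68 − $6,356.84 → $6,356.84
Quarter 6: $6,356.84 − $6,356.84 → $0.00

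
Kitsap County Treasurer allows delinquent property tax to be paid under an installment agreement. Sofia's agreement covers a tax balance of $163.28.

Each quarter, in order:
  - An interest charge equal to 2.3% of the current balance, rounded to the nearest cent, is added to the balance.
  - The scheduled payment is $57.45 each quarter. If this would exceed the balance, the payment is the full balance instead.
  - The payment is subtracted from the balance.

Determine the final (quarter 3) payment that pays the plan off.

$55.92

Quarter 1: opening $163.28; interest $3.76 → $167.04; payment $57.45; balance $109.59
Quarter 2: opening $109.59; interest $2.52 → $112.11; payment $57.45; balance $54.66
Quarter 3: opening $54.66; interest $1.26 → $55.92; payment $55.92; balance $0.00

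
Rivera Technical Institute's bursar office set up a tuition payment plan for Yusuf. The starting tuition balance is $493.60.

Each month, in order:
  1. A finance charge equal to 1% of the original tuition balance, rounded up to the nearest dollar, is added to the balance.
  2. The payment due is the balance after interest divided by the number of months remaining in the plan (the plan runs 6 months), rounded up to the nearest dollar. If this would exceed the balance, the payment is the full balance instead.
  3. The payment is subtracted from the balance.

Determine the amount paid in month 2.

Month 1: opening $493.60; interest $5.00 → $498.60; payment $84.00; balance $414.60
Month 2: opening $414.60; interest $5.00 → $419.60; payment $84.00; balance $335.60

$84.00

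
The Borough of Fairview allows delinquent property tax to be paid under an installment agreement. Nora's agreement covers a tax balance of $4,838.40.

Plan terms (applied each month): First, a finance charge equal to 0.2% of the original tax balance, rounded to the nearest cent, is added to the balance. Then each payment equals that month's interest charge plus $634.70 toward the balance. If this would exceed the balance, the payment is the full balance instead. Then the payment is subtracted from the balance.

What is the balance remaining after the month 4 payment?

Month 1: opening $4,838.40; interest $9.68 → $4,848.08; payment $644.38; balance $4,203.70
Month 2: opening $4,203.70; interest $9.68 → $4,213.38; payment $644.38; balance $3,569.00
Month 3: opening $3,569.00; interest $9.68 → $3,578.68; payment $644.38; balance $2,934.30
Month 4: opening $2,934.30; interest $9.68 → $2,943.98; payment $644.38; balance $2,299.60

$2,299.60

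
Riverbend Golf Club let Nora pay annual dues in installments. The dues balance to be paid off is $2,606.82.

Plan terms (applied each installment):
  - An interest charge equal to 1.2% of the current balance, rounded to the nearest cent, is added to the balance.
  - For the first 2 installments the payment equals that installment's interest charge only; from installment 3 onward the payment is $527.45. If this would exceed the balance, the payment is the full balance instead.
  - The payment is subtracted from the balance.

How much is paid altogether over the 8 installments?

$2,766.31

Installment 1: opening $2,606.82; interest $31.28 → $2,638.10; payment $31.28; balance $2,606.82
Installment 2: opening $2,606.82; interest $31.28 → $2,638.10; payment $31.28; balance $2,606.82
Installment 3: opening $2,606.82; interest $31.28 → $2,638.10; payment $527.45; balance $2,110.65
Installment 4: opening $2,110.65; interest $25.33 → $2,135.98; payment $527.45; balance $1,608.53
Installment 5: opening $1,608.53; interest $19.30 → $1,627.83; payment $527.45; balance $1,100.38
Installment 6: opening $1,100.38; interest $13.20 → $1,113.58; payment $527.45; balance $586.13
Installment 7: opening $586.13; interest $7.03 → $593.16; payment $527.45; balance $65.71
Installment 8: opening $65.71; interest $0.79 → $66.50; payment $66.50; balance $0.00
Total paid: $2,766.31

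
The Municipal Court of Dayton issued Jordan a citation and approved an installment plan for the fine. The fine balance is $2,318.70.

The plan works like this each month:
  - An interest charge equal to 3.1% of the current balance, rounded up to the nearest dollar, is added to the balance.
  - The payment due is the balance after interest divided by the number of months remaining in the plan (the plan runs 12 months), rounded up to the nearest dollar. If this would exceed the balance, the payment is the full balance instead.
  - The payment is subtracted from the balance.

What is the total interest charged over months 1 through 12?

$531.00

# | Opening | Interest | Payment | End bal
1 | $2,318.70 | $72.00 | $200.00 | $2,190.70
2 | $2,190.70 | $68.00 | $206.00 | $2,052.70
3 | $2,052.70 | $64.00 | $212.00 | $1,904.70
4 | $1,904.70 | $60.00 | $219.00 | $1,745.70
5 | $1,745.70 | $55.00 | $226.00 | $1,574.70
6 | $1,574.70 | $49.00 | $232.00 | $1,391.70
7 | $1,391.70 | $44.00 | $240.00 | $1,195.70
8 | $1,195.70 | $38.00 | $247.00 | $986.70
9 | $986.70 | $31.00 | $255.00 | $762.70
10 | $762.70 | $24.00 | $263.00 | $523.70
11 | $523.70 | $17.00 | $271.00 | $269.70
12 | $269.70 | $9.00 | $278.70 | $0.00
Total interest: $72.00 + $68.00 + $64.00 + $60.00 + $55.00 + $49.00 + $44.00 + $38.00 + $31.00 + $24.00 + $17.00 + $9.00 = $531.00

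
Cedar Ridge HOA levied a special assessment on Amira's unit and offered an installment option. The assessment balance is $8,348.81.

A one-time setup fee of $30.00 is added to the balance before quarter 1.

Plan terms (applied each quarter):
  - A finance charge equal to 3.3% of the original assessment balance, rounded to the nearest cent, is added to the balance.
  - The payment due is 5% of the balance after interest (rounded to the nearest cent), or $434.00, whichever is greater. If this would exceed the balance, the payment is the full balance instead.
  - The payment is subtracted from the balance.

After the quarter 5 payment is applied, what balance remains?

Quarter 1: $8,378.81 +$275.51 interest = $8,654.32; pay $434.00 → $8,220.32
Quarter 2: $8,220.32 +$275.51 interest = $8,495.83; pay $434.00 → $8,061.83
Quarter 3: $8,061.83 +$275.51 interest = $8,337.34; pay $434.00 → $7,903.34
Quarter 4: $7,903.34 +$275.51 interest = $8,178.85; pay $434.00 → $7,744.85
Quarter 5: $7,744.85 +$275.51 interest = $8,020.36; pay $434.00 → $7,586.36

$7,586.36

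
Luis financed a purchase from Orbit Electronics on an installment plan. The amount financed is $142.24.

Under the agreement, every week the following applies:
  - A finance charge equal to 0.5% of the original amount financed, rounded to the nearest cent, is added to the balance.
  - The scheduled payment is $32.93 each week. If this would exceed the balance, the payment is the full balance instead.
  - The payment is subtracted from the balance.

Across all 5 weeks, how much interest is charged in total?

$3.55

Week 1: opening $142.24; interest $0.71 → $142.95; payment $32.93; balance $110.02
Week 2: opening $110.02; interest $0.71 → $110.73; payment $32.93; balance $77.80
Week 3: opening $77.80; interest $0.71 → $78.51; payment $32.93; balance $45.58
Week 4: opening $45.58; interest $0.71 → $46.29; payment $32.93; balance $13.36
Week 5: opening $13.36; interest $0.71 → $14.07; payment $14.07; balance $0.00
Total interest: $0.71 + $0.71 + $0.71 + $0.71 + $0.71 = $3.55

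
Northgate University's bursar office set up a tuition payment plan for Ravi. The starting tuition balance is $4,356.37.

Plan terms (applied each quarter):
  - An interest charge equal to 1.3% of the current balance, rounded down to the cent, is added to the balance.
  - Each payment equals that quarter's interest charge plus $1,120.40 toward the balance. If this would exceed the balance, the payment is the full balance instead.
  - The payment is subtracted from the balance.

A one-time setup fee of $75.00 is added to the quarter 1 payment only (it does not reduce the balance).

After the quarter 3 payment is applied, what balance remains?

Quarter 1: $4,356.37 +$56.63 interest = $4,413.00; pay $1,177.03 (+ $75.00 fee) → $3,235.97
Quarter 2: $3,235.97 +$42.06 interest = $3,278.03; pay $1,162.46 → $2,115.57
Quarter 3: $2,115.57 +$27.50 interest = $2,143.07; pay $1,147.90 → $995.17

$995.17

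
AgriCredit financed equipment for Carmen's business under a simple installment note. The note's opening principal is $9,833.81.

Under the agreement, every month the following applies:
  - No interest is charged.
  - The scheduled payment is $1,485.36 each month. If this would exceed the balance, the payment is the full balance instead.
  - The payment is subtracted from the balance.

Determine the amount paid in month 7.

$921.65

# | Opening | Payment | End bal
1 | $9,833.81 | $1,485.36 | $8,348.45
2 | $8,348.45 | $1,485.36 | $6,863.09
3 | $6,863.09 | $1,485.36 | $5,377.73
4 | $5,377.73 | $1,485.36 | $3,892.37
5 | $3,892.37 | $1,485.36 | $2,407.01
6 | $2,407.01 | $1,485.36 | $921.65
7 | $921.65 | $921.65 | $0.00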